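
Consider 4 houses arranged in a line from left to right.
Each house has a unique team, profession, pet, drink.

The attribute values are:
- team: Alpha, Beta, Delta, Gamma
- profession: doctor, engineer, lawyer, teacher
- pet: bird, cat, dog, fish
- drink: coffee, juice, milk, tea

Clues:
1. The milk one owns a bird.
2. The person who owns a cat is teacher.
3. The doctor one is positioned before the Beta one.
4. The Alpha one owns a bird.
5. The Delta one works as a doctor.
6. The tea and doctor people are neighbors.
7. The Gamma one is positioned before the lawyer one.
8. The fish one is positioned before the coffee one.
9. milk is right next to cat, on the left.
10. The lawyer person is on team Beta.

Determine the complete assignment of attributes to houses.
Solution:

House | Team | Profession | Pet | Drink
---------------------------------------
  1   | Alpha | engineer | bird | milk
  2   | Gamma | teacher | cat | tea
  3   | Delta | doctor | fish | juice
  4   | Beta | lawyer | dog | coffee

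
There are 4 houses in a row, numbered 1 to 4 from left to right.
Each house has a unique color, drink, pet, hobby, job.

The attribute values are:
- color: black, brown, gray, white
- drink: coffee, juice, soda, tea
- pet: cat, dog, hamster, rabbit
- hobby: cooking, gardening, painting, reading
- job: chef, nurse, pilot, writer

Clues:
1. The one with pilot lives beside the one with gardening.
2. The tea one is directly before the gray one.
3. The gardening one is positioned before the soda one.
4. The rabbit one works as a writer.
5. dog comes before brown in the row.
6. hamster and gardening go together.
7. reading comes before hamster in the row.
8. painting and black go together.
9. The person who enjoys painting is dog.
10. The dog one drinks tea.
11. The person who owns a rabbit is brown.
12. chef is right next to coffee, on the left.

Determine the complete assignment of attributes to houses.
Solution:

House | Color | Drink | Pet | Hobby | Job
-----------------------------------------
  1   | black | tea | dog | painting | chef
  2   | gray | coffee | cat | reading | pilot
  3   | white | juice | hamster | gardening | nurse
  4   | brown | soda | rabbit | cooking | writer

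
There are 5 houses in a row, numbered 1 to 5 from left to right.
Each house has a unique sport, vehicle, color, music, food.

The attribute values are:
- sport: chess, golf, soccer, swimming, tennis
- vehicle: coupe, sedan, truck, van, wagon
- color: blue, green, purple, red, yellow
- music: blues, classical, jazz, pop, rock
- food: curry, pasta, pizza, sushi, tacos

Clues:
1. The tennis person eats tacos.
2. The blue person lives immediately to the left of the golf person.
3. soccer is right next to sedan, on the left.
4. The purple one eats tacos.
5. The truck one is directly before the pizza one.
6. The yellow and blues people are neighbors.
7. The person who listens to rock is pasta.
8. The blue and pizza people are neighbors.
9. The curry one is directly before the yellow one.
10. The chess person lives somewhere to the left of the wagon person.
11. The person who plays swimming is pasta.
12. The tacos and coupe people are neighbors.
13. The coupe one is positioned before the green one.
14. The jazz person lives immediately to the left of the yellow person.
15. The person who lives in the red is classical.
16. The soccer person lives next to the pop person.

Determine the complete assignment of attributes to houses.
Solution:

House | Sport | Vehicle | Color | Music | Food
----------------------------------------------
  1   | soccer | truck | blue | jazz | curry
  2   | golf | sedan | yellow | pop | pizza
  3   | tennis | van | purple | blues | tacos
  4   | chess | coupe | red | classical | sushi
  5   | swimming | wagon | green | rock | pasta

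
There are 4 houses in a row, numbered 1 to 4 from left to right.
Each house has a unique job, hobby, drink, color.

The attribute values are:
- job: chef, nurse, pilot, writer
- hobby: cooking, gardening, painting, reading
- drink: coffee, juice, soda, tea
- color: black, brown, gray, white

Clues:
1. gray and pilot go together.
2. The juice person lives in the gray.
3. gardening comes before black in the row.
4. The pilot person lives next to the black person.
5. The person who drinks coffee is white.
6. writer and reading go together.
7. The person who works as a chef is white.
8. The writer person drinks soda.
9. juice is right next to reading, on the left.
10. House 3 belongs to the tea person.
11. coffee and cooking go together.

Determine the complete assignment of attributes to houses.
Solution:

House | Job | Hobby | Drink | Color
-----------------------------------
  1   | pilot | gardening | juice | gray
  2   | writer | reading | soda | black
  3   | nurse | painting | tea | brown
  4   | chef | cooking | coffee | white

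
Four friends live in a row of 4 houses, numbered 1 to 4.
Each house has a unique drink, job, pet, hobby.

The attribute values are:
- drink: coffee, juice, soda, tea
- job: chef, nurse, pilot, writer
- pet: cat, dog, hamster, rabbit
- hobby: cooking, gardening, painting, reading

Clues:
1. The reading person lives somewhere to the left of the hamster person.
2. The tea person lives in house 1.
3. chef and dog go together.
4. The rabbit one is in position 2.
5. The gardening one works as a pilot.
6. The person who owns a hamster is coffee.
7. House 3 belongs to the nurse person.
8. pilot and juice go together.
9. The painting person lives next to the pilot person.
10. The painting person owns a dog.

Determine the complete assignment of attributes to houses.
Solution:

House | Drink | Job | Pet | Hobby
---------------------------------
  1   | tea | chef | dog | painting
  2   | juice | pilot | rabbit | gardening
  3   | soda | nurse | cat | reading
  4   | coffee | writer | hamster | cooking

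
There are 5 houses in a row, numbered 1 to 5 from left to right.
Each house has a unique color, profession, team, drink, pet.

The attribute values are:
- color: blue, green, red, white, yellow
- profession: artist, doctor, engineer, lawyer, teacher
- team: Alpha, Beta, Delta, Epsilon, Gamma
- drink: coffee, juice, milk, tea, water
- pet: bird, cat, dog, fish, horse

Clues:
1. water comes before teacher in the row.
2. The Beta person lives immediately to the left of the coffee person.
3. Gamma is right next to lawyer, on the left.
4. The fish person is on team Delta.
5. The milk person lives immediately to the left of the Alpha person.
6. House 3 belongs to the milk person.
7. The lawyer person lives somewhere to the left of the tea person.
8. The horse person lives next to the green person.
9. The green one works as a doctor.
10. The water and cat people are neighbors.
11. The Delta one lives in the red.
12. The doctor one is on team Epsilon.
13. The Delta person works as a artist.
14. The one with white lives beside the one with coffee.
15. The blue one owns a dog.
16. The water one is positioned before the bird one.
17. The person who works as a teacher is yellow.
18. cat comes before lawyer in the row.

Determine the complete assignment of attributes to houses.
Solution:

House | Color | Profession | Team | Drink | Pet
-----------------------------------------------
  1   | white | engineer | Beta | water | horse
  2   | green | doctor | Epsilon | coffee | cat
  3   | yellow | teacher | Gamma | milk | bird
  4   | blue | lawyer | Alpha | juice | dog
  5   | red | artist | Delta | tea | fish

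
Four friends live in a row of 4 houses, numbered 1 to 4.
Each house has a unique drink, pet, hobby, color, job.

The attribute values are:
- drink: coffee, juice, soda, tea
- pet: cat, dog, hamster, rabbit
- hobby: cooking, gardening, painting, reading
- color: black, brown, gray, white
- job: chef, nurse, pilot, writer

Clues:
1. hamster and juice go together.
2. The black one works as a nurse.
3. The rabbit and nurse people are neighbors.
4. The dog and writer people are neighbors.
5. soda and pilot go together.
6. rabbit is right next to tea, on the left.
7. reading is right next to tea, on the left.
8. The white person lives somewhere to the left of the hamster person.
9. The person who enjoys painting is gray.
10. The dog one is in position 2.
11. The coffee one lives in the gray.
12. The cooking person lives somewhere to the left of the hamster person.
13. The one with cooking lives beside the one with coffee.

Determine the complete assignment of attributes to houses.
Solution:

House | Drink | Pet | Hobby | Color | Job
-----------------------------------------
  1   | soda | rabbit | reading | white | pilot
  2   | tea | dog | cooking | black | nurse
  3   | coffee | cat | painting | gray | writer
  4   | juice | hamster | gardening | brown | chef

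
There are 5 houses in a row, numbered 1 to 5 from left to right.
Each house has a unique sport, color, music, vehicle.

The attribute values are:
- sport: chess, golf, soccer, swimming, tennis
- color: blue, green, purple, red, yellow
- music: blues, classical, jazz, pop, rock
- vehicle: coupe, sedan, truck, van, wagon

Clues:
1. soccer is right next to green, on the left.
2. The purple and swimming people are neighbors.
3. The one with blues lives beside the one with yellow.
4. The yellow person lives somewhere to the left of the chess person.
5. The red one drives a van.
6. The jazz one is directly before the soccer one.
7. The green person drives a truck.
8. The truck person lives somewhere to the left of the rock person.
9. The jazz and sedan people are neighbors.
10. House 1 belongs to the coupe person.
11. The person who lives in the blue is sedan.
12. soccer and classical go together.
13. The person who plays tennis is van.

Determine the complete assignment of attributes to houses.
Solution:

House | Sport | Color | Music | Vehicle
---------------------------------------
  1   | golf | purple | blues | coupe
  2   | swimming | yellow | jazz | wagon
  3   | soccer | blue | classical | sedan
  4   | chess | green | pop | truck
  5   | tennis | red | rock | van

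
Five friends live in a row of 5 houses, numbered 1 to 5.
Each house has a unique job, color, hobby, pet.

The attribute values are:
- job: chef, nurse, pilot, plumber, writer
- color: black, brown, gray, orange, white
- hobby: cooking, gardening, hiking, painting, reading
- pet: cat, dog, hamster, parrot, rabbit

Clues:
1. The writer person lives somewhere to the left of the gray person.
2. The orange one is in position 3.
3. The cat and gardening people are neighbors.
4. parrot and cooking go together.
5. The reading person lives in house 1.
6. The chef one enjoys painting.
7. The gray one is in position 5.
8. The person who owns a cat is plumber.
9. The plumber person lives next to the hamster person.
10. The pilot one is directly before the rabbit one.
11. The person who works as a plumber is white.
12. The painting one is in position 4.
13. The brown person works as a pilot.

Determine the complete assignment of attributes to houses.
Solution:

House | Job | Color | Hobby | Pet
---------------------------------
  1   | plumber | white | reading | cat
  2   | pilot | brown | gardening | hamster
  3   | writer | orange | hiking | rabbit
  4   | chef | black | painting | dog
  5   | nurse | gray | cooking | parrot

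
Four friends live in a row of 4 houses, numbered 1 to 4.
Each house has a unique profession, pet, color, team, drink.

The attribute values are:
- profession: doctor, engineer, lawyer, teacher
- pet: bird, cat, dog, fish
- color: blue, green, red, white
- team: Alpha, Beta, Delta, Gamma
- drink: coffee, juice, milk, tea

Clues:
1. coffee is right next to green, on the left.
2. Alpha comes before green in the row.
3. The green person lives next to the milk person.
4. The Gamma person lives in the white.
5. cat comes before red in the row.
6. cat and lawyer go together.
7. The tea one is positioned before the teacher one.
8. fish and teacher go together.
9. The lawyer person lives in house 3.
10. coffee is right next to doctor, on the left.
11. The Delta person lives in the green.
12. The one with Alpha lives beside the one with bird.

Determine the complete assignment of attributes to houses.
Solution:

House | Profession | Pet | Color | Team | Drink
-----------------------------------------------
  1   | engineer | dog | blue | Alpha | coffee
  2   | doctor | bird | green | Delta | tea
  3   | lawyer | cat | white | Gamma | milk
  4   | teacher | fish | red | Beta | juice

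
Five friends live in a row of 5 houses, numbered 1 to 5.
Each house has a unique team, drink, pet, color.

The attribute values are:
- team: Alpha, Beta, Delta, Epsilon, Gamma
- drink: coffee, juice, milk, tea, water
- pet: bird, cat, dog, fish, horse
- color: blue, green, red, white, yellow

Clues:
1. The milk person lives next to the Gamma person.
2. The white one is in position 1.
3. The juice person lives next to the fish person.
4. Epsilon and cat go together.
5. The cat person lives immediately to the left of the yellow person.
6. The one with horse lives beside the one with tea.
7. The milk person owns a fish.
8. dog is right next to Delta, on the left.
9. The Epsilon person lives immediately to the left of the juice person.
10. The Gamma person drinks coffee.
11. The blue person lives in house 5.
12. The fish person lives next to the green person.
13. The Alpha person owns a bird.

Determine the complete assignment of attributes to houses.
Solution:

House | Team | Drink | Pet | Color
----------------------------------
  1   | Epsilon | water | cat | white
  2   | Beta | juice | dog | yellow
  3   | Delta | milk | fish | red
  4   | Gamma | coffee | horse | green
  5   | Alpha | tea | bird | blue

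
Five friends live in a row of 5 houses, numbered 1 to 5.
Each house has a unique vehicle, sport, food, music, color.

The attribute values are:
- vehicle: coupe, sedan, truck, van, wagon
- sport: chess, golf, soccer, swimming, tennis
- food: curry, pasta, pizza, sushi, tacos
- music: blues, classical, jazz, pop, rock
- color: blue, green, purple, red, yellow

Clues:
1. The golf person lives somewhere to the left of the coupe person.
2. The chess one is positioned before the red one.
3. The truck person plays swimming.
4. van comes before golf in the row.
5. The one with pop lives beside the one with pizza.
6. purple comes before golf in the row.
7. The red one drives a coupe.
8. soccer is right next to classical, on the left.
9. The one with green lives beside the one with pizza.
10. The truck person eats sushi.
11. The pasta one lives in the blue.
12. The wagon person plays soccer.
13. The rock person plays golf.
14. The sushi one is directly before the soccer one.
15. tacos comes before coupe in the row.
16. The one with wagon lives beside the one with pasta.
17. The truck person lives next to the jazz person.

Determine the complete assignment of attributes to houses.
Solution:

House | Vehicle | Sport | Food | Music | Color
----------------------------------------------
  1   | truck | swimming | sushi | pop | green
  2   | wagon | soccer | pizza | jazz | purple
  3   | van | chess | pasta | classical | blue
  4   | sedan | golf | tacos | rock | yellow
  5   | coupe | tennis | curry | blues | red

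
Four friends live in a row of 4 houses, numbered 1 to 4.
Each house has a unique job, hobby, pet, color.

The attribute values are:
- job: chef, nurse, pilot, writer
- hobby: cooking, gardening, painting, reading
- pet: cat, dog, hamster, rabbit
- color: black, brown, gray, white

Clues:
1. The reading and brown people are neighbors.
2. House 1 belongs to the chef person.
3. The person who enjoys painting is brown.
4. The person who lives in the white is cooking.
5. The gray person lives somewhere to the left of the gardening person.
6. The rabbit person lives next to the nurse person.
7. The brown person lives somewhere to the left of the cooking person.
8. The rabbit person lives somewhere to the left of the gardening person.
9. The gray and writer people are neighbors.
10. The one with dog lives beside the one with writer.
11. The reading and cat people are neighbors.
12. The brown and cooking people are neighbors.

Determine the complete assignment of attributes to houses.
Solution:

House | Job | Hobby | Pet | Color
---------------------------------
  1   | chef | reading | dog | gray
  2   | writer | painting | cat | brown
  3   | pilot | cooking | rabbit | white
  4   | nurse | gardening | hamster | black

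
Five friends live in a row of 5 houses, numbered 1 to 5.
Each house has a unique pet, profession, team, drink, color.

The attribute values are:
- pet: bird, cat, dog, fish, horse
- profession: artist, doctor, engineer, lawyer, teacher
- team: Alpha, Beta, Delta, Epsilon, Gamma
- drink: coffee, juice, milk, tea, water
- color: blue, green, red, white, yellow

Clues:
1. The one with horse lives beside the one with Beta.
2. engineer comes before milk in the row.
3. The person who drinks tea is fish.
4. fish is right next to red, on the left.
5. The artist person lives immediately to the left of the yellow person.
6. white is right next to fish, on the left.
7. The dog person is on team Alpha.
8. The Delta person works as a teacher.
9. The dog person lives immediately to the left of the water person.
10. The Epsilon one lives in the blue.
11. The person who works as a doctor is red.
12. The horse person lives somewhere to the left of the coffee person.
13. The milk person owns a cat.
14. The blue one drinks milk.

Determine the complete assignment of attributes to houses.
Solution:

House | Pet | Profession | Team | Drink | Color
-----------------------------------------------
  1   | horse | artist | Gamma | juice | white
  2   | fish | engineer | Beta | tea | yellow
  3   | dog | doctor | Alpha | coffee | red
  4   | bird | teacher | Delta | water | green
  5   | cat | lawyer | Epsilon | milk | blue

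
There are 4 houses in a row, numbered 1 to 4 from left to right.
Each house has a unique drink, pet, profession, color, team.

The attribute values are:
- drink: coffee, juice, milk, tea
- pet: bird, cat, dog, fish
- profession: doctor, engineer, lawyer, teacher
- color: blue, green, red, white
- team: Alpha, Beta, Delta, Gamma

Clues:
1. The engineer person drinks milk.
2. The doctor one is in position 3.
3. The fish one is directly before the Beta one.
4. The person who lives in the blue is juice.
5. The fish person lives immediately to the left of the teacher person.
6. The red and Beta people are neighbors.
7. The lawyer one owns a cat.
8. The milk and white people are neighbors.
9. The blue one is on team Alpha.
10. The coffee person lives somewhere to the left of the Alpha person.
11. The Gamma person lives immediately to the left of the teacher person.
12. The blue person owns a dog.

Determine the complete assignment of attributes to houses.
Solution:

House | Drink | Pet | Profession | Color | Team
-----------------------------------------------
  1   | milk | fish | engineer | red | Gamma
  2   | coffee | bird | teacher | white | Beta
  3   | juice | dog | doctor | blue | Alpha
  4   | tea | cat | lawyer | green | Delta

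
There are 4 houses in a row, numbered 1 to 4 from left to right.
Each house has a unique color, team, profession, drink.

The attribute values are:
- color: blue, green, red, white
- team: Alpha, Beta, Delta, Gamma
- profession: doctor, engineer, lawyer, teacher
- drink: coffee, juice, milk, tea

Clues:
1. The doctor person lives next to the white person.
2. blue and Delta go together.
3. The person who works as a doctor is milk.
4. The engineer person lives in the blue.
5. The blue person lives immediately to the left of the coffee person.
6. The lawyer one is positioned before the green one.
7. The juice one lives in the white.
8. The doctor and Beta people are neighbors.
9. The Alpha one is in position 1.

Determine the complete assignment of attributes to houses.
Solution:

House | Color | Team | Profession | Drink
-----------------------------------------
  1   | red | Alpha | doctor | milk
  2   | white | Beta | lawyer | juice
  3   | blue | Delta | engineer | tea
  4   | green | Gamma | teacher | coffee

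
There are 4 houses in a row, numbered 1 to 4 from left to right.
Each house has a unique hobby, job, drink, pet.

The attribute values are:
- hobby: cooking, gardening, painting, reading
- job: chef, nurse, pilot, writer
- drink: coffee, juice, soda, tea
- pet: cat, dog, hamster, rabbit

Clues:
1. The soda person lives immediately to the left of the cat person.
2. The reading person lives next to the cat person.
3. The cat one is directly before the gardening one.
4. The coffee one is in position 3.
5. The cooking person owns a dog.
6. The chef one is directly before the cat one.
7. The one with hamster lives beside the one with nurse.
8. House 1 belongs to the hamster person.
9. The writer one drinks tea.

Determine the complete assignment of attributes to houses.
Solution:

House | Hobby | Job | Drink | Pet
---------------------------------
  1   | reading | chef | soda | hamster
  2   | painting | nurse | juice | cat
  3   | gardening | pilot | coffee | rabbit
  4   | cooking | writer | tea | dog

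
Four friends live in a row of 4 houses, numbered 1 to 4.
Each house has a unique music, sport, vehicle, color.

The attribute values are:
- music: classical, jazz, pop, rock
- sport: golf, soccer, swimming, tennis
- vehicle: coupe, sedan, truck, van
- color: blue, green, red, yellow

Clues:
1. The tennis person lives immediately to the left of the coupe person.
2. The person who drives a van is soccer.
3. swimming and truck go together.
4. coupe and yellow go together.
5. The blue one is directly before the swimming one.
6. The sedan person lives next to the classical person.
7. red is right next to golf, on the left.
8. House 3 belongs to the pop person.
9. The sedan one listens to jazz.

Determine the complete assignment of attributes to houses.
Solution:

House | Music | Sport | Vehicle | Color
---------------------------------------
  1   | jazz | tennis | sedan | red
  2   | classical | golf | coupe | yellow
  3   | pop | soccer | van | blue
  4   | rock | swimming | truck | green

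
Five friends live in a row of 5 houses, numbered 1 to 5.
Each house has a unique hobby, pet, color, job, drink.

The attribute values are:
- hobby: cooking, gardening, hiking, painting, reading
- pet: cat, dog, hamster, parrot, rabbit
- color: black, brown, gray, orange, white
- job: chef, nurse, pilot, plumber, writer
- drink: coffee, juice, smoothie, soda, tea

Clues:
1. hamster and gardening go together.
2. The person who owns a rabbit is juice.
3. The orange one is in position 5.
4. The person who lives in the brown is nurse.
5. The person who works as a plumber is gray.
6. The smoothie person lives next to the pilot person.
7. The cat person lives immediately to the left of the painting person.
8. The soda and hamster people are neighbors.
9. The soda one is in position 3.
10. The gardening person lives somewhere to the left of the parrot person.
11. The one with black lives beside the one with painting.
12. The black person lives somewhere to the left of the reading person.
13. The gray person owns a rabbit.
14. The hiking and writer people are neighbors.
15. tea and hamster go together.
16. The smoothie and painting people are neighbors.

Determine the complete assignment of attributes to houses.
Solution:

House | Hobby | Pet | Color | Job | Drink
-----------------------------------------
  1   | hiking | rabbit | gray | plumber | juice
  2   | cooking | cat | black | writer | smoothie
  3   | painting | dog | white | pilot | soda
  4   | gardening | hamster | brown | nurse | tea
  5   | reading | parrot | orange | chef | coffee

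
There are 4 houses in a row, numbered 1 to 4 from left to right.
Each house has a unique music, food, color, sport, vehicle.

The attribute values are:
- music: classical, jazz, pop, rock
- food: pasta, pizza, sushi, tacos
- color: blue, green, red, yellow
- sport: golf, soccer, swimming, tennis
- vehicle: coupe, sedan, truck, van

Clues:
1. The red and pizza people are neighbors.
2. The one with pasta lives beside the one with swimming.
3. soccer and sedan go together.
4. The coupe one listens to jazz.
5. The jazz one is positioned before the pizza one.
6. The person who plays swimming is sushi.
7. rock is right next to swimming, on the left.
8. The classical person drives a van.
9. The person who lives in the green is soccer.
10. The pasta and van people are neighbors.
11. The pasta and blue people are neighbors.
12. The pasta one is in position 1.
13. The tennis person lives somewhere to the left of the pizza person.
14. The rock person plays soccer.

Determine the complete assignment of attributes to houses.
Solution:

House | Music | Food | Color | Sport | Vehicle
----------------------------------------------
  1   | rock | pasta | green | soccer | sedan
  2   | classical | sushi | blue | swimming | van
  3   | jazz | tacos | red | tennis | coupe
  4   | pop | pizza | yellow | golf | truck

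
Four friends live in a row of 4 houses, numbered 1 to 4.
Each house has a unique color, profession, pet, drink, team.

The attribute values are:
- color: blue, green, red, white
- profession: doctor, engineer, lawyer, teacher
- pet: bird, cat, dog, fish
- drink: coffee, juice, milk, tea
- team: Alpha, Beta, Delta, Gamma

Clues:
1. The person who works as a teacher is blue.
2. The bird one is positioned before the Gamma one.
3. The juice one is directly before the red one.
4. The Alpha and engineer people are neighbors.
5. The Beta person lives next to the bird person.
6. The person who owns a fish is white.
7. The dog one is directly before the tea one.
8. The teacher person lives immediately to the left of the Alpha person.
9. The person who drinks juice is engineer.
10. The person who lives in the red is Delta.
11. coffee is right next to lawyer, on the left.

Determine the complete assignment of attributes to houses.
Solution:

House | Color | Profession | Pet | Drink | Team
-----------------------------------------------
  1   | blue | teacher | dog | coffee | Beta
  2   | green | lawyer | bird | tea | Alpha
  3   | white | engineer | fish | juice | Gamma
  4   | red | doctor | cat | milk | Delta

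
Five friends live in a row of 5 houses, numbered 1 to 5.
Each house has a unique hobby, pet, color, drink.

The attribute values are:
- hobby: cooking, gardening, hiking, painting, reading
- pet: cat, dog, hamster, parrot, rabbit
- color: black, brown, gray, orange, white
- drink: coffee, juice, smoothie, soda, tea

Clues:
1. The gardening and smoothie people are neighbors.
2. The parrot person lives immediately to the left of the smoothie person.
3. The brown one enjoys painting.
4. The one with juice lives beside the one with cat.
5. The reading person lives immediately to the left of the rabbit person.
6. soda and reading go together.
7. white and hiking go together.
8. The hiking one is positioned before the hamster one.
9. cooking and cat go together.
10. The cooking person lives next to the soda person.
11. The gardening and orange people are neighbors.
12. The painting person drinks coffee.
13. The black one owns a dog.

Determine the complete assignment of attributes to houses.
Solution:

House | Hobby | Pet | Color | Drink
-----------------------------------
  1   | gardening | parrot | gray | juice
  2   | cooking | cat | orange | smoothie
  3   | reading | dog | black | soda
  4   | hiking | rabbit | white | tea
  5   | painting | hamster | brown | coffee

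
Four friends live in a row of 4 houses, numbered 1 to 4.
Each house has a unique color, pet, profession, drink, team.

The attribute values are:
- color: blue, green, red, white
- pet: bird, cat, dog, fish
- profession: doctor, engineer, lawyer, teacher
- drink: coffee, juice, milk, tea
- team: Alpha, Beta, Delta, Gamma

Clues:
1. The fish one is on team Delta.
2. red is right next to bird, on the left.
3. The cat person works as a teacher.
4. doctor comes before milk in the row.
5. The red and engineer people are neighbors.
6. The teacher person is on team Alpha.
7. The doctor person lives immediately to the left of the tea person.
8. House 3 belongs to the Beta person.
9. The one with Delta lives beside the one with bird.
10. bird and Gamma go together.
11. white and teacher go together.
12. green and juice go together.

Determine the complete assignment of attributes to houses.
Solution:

House | Color | Pet | Profession | Drink | Team
-----------------------------------------------
  1   | red | fish | doctor | coffee | Delta
  2   | blue | bird | engineer | tea | Gamma
  3   | green | dog | lawyer | juice | Beta
  4   | white | cat | teacher | milk | Alpha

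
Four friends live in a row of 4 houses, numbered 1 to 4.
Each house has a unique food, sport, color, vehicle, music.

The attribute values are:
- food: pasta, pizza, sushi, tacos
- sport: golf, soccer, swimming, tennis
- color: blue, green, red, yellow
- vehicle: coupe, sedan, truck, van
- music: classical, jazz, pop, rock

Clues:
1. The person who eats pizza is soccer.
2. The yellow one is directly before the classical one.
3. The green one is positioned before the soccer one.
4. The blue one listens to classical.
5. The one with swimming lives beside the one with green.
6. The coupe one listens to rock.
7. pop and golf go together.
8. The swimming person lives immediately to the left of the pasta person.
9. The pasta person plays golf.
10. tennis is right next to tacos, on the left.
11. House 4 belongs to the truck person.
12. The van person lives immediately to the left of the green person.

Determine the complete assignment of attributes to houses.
Solution:

House | Food | Sport | Color | Vehicle | Music
----------------------------------------------
  1   | sushi | tennis | yellow | coupe | rock
  2   | tacos | swimming | blue | van | classical
  3   | pasta | golf | green | sedan | pop
  4   | pizza | soccer | red | truck | jazz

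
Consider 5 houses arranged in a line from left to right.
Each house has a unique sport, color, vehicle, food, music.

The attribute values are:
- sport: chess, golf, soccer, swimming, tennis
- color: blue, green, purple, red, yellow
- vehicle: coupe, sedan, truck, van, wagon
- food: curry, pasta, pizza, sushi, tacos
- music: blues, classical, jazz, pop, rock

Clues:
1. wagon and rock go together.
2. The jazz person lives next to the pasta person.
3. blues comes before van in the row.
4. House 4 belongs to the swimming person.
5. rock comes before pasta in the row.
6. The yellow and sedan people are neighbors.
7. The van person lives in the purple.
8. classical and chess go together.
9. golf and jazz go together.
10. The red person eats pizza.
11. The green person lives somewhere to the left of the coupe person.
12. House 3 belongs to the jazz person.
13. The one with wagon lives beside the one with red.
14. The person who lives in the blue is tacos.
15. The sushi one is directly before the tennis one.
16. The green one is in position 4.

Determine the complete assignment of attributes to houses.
Solution:

House | Sport | Color | Vehicle | Food | Music
----------------------------------------------
  1   | soccer | yellow | wagon | sushi | rock
  2   | tennis | red | sedan | pizza | blues
  3   | golf | purple | van | curry | jazz
  4   | swimming | green | truck | pasta | pop
  5   | chess | blue | coupe | tacos | classical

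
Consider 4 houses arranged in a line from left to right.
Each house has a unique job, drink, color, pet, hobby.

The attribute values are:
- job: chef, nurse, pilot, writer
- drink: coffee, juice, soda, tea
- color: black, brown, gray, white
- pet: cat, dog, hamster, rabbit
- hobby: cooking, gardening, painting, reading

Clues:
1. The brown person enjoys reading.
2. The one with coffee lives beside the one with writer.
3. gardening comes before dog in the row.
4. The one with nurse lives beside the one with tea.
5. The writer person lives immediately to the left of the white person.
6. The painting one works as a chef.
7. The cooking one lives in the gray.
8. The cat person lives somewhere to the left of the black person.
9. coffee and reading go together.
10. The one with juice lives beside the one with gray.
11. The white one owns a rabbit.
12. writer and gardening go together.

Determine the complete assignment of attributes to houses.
Solution:

House | Job | Drink | Color | Pet | Hobby
-----------------------------------------
  1   | nurse | coffee | brown | cat | reading
  2   | writer | tea | black | hamster | gardening
  3   | chef | juice | white | rabbit | painting
  4   | pilot | soda | gray | dog | cooking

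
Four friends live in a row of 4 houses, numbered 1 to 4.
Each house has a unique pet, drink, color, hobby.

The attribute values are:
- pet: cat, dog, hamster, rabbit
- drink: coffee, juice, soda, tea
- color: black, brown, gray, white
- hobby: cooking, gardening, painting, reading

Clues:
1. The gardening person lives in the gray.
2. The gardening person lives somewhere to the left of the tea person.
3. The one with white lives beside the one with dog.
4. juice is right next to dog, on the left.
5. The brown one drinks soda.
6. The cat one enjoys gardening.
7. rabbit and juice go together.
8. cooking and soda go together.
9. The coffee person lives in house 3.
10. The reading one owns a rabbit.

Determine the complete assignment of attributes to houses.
Solution:

House | Pet | Drink | Color | Hobby
-----------------------------------
  1   | rabbit | juice | white | reading
  2   | dog | soda | brown | cooking
  3   | cat | coffee | gray | gardening
  4   | hamster | tea | black | painting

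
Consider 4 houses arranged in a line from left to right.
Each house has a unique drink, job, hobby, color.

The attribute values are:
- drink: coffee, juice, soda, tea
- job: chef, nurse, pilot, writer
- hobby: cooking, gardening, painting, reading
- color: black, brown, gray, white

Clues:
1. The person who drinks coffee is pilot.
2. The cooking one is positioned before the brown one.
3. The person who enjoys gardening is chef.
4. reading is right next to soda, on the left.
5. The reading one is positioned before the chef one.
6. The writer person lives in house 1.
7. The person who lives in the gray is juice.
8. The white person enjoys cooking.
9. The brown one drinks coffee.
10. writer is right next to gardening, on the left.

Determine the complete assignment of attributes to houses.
Solution:

House | Drink | Job | Hobby | Color
-----------------------------------
  1   | juice | writer | reading | gray
  2   | soda | chef | gardening | black
  3   | tea | nurse | cooking | white
  4   | coffee | pilot | painting | brown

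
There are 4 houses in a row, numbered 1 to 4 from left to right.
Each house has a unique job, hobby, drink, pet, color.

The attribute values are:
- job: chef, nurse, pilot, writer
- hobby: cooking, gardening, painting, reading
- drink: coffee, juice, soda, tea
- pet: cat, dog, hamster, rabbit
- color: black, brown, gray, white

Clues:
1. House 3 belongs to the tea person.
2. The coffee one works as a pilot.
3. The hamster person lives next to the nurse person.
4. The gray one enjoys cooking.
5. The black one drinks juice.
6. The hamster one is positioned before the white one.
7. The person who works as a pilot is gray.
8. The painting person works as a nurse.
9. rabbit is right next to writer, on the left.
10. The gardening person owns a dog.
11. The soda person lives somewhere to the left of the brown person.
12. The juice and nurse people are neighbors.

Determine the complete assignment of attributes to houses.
Solution:

House | Job | Hobby | Drink | Pet | Color
-----------------------------------------
  1   | chef | reading | juice | hamster | black
  2   | nurse | painting | soda | rabbit | white
  3   | writer | gardening | tea | dog | brown
  4   | pilot | cooking | coffee | cat | gray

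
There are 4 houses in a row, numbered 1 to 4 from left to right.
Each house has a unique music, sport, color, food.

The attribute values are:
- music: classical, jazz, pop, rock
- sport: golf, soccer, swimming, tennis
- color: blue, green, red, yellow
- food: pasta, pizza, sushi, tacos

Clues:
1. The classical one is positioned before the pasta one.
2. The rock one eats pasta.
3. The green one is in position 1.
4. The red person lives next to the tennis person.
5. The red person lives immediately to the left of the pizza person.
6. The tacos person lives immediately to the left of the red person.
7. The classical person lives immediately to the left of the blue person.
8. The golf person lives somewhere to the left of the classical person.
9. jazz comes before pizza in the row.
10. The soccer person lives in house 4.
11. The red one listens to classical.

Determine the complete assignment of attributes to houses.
Solution:

House | Music | Sport | Color | Food
------------------------------------
  1   | jazz | golf | green | tacos
  2   | classical | swimming | red | sushi
  3   | pop | tennis | blue | pizza
  4   | rock | soccer | yellow | pasta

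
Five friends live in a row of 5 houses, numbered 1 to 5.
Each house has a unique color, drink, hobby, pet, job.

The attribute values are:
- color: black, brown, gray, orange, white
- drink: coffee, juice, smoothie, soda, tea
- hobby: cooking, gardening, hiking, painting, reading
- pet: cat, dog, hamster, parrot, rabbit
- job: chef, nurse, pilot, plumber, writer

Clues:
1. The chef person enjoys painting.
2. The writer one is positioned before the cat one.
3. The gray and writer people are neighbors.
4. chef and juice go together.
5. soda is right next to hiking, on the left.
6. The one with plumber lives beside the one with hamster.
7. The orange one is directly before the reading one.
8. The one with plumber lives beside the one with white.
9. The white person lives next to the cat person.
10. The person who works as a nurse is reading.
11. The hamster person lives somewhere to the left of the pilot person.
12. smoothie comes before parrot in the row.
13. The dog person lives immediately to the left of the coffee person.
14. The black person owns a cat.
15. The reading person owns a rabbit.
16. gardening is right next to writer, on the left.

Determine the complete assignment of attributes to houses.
Solution:

House | Color | Drink | Hobby | Pet | Job
-----------------------------------------
  1   | gray | soda | gardening | dog | plumber
  2   | white | coffee | hiking | hamster | writer
  3   | black | smoothie | cooking | cat | pilot
  4   | orange | juice | painting | parrot | chef
  5   | brown | tea | reading | rabbit | nurse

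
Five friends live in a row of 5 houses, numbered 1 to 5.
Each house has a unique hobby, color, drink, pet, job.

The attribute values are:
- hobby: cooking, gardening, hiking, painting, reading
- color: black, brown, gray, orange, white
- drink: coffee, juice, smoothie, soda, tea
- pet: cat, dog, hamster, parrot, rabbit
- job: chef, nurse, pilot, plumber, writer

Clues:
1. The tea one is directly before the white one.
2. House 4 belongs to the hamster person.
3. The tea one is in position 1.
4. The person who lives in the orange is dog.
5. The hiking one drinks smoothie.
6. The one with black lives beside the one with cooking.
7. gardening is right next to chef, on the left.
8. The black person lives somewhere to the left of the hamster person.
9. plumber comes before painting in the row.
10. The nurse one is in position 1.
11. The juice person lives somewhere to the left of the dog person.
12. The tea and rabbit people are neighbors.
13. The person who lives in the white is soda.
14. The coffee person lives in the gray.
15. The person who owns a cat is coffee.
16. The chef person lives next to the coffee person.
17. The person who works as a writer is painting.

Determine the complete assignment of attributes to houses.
Solution:

House | Hobby | Color | Drink | Pet | Job
-----------------------------------------
  1   | gardening | black | tea | parrot | nurse
  2   | cooking | white | soda | rabbit | chef
  3   | reading | gray | coffee | cat | plumber
  4   | painting | brown | juice | hamster | writer
  5   | hiking | orange | smoothie | dog | pilot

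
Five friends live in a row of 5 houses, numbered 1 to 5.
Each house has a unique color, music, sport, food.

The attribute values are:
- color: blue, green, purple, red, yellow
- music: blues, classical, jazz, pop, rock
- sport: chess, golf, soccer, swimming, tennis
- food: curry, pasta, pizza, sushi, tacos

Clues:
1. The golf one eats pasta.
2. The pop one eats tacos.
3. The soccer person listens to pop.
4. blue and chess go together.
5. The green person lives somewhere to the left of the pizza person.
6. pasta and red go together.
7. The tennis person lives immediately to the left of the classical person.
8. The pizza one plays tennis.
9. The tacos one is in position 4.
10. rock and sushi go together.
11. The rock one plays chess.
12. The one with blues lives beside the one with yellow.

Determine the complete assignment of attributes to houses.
Solution:

House | Color | Music | Sport | Food
------------------------------------
  1   | green | blues | swimming | curry
  2   | yellow | jazz | tennis | pizza
  3   | red | classical | golf | pasta
  4   | purple | pop | soccer | tacos
  5   | blue | rock | chess | sushi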